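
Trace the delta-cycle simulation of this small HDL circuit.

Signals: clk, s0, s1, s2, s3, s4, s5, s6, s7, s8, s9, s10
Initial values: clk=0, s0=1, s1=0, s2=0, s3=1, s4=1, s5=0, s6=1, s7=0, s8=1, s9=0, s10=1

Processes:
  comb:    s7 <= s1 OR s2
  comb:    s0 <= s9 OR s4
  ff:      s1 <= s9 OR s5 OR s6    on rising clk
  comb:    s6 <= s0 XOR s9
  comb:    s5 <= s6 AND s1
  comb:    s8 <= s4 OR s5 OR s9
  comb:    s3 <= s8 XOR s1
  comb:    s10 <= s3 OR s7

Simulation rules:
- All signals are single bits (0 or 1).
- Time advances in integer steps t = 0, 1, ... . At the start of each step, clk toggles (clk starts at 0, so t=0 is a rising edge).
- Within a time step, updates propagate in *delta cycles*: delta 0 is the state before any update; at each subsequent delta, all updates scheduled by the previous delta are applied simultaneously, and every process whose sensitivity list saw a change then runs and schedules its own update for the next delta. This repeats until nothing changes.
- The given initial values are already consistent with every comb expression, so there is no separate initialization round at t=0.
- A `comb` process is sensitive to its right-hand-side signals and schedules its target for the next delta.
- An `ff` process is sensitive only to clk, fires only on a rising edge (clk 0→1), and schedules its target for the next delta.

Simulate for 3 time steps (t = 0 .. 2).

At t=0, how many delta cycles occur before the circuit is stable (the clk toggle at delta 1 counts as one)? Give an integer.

t0.Δ0 s7=0 s6=1 s9=0 s4=1 s8=1 s2=0 clk=0 s3=1 s10=1 s1=0 s5=0 s0=1
t0.Δ1 s7=0 s6=1 s9=0 s4=1 s8=1 s2=0 clk=1 s3=1 s10=1 s1=0 s5=0 s0=1
t0.Δ2 s7=0 s6=1 s9=0 s4=1 s8=1 s2=0 clk=1 s3=1 s10=1 s1=1 s5=0 s0=1
t0.Δ3 s7=1 s6=1 s9=0 s4=1 s8=1 s2=0 clk=1 s3=0 s10=1 s1=1 s5=1 s0=1
t1.Δ0 s7=1 s6=1 s9=0 s4=1 s8=1 s2=0 clk=1 s3=0 s10=1 s1=1 s5=1 s0=1
t1.Δ1 s7=1 s6=1 s9=0 s4=1 s8=1 s2=0 clk=0 s3=0 s10=1 s1=1 s5=1 s0=1
t2.Δ0 s7=1 s6=1 s9=0 s4=1 s8=1 s2=0 clk=0 s3=0 s10=1 s1=1 s5=1 s0=1
t2.Δ1 s7=1 s6=1 s9=0 s4=1 s8=1 s2=0 clk=1 s3=0 s10=1 s1=1 s5=1 s0=1

3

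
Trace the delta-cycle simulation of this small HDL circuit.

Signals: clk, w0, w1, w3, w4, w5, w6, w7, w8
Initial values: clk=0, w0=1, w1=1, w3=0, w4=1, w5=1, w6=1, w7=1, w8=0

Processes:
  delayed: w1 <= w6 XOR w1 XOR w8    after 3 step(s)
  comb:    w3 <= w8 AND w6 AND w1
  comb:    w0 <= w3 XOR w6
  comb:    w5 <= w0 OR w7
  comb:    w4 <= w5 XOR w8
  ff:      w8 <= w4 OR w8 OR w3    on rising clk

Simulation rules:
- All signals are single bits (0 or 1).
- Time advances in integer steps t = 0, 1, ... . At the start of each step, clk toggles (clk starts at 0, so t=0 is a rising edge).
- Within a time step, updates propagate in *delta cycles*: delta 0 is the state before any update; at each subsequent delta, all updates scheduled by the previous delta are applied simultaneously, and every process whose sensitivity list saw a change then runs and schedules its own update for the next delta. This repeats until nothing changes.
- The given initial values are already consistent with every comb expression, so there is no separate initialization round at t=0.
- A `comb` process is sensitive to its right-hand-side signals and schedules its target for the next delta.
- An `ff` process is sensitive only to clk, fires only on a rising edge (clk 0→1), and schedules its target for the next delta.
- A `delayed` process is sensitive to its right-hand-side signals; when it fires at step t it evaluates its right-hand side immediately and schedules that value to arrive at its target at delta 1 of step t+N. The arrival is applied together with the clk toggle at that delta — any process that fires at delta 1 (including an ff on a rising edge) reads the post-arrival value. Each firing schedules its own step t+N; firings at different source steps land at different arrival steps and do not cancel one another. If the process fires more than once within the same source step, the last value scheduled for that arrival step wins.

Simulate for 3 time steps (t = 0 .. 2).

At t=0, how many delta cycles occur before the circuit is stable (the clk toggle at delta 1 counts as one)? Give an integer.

4

[bits: w6,w0,w3,w7,clk,w8,w1,w4,w5]
t=0: Δ0=110100111 Δ1=110110111 Δ2=110111111 Δ3=111111101 Δ4=101111101 | 4Δ
t=1: Δ0=101111101 Δ1=101101101 | 1Δ
t=2: Δ0=101101101 Δ1=101111101 | 1Δ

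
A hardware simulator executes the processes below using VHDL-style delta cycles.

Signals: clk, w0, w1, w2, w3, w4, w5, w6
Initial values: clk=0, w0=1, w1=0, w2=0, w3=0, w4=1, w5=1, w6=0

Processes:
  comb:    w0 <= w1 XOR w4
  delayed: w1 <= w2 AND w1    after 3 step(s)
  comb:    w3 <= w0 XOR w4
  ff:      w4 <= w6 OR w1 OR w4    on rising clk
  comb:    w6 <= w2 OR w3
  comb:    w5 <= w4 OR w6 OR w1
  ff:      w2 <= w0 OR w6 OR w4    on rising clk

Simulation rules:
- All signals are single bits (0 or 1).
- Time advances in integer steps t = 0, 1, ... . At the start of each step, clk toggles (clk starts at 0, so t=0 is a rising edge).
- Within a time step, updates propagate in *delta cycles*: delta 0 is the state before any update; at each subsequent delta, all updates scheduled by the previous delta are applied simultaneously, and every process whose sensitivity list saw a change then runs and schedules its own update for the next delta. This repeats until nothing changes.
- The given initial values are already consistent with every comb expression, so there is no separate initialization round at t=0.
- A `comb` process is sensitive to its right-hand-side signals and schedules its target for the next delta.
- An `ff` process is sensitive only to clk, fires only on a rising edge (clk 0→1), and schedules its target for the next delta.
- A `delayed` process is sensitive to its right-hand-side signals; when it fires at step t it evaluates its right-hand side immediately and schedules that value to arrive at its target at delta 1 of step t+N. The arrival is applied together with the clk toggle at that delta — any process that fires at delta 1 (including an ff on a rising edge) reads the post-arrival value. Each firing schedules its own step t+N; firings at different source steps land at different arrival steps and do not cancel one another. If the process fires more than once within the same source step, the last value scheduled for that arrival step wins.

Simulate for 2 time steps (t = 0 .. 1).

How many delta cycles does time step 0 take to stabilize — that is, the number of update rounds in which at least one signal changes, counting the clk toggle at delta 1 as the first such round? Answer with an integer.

3

t0.Δ0 w4=1 w5=1 clk=0 w2=0 w3=0 w1=0 w0=1 w6=0
t0.Δ1 w4=1 w5=1 clk=1 w2=0 w3=0 w1=0 w0=1 w6=0
t0.Δ2 w4=1 w5=1 clk=1 w2=1 w3=0 w1=0 w0=1 w6=0
t0.Δ3 w4=1 w5=1 clk=1 w2=1 w3=0 w1=0 w0=1 w6=1
t1.Δ0 w4=1 w5=1 clk=1 w2=1 w3=0 w1=0 w0=1 w6=1
t1.Δ1 w4=1 w5=1 clk=0 w2=1 w3=0 w1=0 w0=1 w6=1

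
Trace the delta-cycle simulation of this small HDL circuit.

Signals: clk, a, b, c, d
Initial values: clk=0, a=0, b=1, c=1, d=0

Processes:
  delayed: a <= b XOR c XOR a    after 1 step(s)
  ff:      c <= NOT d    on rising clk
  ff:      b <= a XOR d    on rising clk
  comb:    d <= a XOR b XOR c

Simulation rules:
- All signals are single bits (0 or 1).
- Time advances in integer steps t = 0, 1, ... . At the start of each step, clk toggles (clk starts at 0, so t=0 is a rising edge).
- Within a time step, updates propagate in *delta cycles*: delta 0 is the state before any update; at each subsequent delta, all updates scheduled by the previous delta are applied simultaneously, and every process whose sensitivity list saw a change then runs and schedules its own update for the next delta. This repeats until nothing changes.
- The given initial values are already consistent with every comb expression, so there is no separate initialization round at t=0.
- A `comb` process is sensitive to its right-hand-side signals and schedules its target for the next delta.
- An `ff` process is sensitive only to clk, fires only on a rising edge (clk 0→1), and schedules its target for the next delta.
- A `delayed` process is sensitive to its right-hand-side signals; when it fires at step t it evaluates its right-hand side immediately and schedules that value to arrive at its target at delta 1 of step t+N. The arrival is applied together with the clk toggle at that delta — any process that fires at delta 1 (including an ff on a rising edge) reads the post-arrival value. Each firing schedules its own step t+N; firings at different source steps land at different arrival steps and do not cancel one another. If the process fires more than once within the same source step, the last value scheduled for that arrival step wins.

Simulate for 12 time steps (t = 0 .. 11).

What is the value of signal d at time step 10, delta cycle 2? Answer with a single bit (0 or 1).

t=0 Δ0: b=1 a=0 c=1 d=0 clk=0
  Δ1: clk:0→1
  Δ2: b:1→0
  Δ3: d:0→1
  (3Δ to stable)
t=1 Δ0: b=0 a=0 c=1 d=1 clk=1
  Δ1: a:0→1, clk:1→0
  Δ2: d:1→0
  (2Δ to stable)
t=2 Δ0: b=0 a=1 c=1 d=0 clk=0
  Δ1: a:1→0, clk:0→1
  Δ2: d:0→1
  (2Δ to stable)
t=3 Δ0: b=0 a=0 c=1 d=1 clk=1
  Δ1: a:0→1, clk:1→0
  Δ2: d:1→0
  (2Δ to stable)
t=4 Δ0: b=0 a=1 c=1 d=0 clk=0
  Δ1: a:1→0, clk:0→1
  Δ2: d:0→1
  (2Δ to stable)
t=5 Δ0: b=0 a=0 c=1 d=1 clk=1
  Δ1: a:0→1, clk:1→0
  Δ2: d:1→0
  (2Δ to stable)
t=6 Δ0: b=0 a=1 c=1 d=0 clk=0
  Δ1: a:1→0, clk:0→1
  Δ2: d:0→1
  (2Δ to stable)
t=7 Δ0: b=0 a=0 c=1 d=1 clk=1
  Δ1: a:0→1, clk:1→0
  Δ2: d:1→0
  (2Δ to stable)
t=8 Δ0: b=0 a=1 c=1 d=0 clk=0
  Δ1: a:1→0, clk:0→1
  Δ2: d:0→1
  (2Δ to stable)
t=9 Δ0: b=0 a=0 c=1 d=1 clk=1
  Δ1: a:0→1, clk:1→0
  Δ2: d:1→0
  (2Δ to stable)
t=10 Δ0: b=0 a=1 c=1 d=0 clk=0
  Δ1: a:1→0, clk:0→1
  Δ2: d:0→1
  (2Δ to stable)
t=11 Δ0: b=0 a=0 c=1 d=1 clk=1
  Δ1: a:0→1, clk:1→0
  Δ2: d:1→0
  (2Δ to stable)

1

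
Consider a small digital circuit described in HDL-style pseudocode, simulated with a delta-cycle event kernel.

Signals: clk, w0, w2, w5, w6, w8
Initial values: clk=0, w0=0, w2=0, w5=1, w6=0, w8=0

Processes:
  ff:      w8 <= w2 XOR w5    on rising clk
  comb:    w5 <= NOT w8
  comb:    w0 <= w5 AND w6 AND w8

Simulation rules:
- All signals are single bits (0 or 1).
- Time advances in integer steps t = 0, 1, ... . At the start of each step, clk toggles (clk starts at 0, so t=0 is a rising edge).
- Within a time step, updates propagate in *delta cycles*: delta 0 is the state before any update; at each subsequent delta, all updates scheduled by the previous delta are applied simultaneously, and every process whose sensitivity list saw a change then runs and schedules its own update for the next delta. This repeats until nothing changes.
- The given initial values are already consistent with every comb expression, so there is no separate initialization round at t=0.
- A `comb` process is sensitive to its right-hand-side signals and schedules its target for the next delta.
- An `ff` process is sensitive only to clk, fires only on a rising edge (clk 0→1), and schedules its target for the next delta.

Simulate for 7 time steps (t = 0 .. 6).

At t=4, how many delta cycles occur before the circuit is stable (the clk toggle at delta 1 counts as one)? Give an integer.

3

t=0 Δ0: w0=0 w2=0 w5=1 clk=0 w8=0 w6=0
  Δ1: clk:0→1
  Δ2: w8:0→1
  Δ3: w5:1→0
  (3Δ to stable)
t=1 Δ0: w0=0 w2=0 w5=0 clk=1 w8=1 w6=0
  Δ1: clk:1→0
  (1Δ to stable)
t=2 Δ0: w0=0 w2=0 w5=0 clk=0 w8=1 w6=0
  Δ1: clk:0→1
  Δ2: w8:1→0
  Δ3: w5:0→1
  (3Δ to stable)
t=3 Δ0: w0=0 w2=0 w5=1 clk=1 w8=0 w6=0
  Δ1: clk:1→0
  (1Δ to stable)
t=4 Δ0: w0=0 w2=0 w5=1 clk=0 w8=0 w6=0
  Δ1: clk:0→1
  Δ2: w8:0→1
  Δ3: w5:1→0
  (3Δ to stable)
t=5 Δ0: w0=0 w2=0 w5=0 clk=1 w8=1 w6=0
  Δ1: clk:1→0
  (1Δ to stable)
t=6 Δ0: w0=0 w2=0 w5=0 clk=0 w8=1 w6=0
  Δ1: clk:0→1
  Δ2: w8:1→0
  Δ3: w5:0→1
  (3Δ to stable)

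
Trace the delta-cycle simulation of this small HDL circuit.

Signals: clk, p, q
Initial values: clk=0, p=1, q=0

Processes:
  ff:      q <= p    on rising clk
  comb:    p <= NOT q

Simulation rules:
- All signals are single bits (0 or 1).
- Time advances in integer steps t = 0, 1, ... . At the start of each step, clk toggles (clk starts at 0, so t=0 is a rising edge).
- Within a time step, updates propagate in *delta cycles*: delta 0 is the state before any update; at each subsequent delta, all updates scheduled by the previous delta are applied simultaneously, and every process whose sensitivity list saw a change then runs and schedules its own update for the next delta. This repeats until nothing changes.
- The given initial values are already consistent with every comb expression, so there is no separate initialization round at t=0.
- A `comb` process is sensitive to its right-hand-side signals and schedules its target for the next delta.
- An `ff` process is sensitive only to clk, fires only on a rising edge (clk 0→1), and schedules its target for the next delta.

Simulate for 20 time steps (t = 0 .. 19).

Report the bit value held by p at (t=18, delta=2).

0

t0.Δ0 p=1 clk=0 q=0
t0.Δ1 p=1 clk=1 q=0
t0.Δ2 p=1 clk=1 q=1
t0.Δ3 p=0 clk=1 q=1
t1.Δ0 p=0 clk=1 q=1
t1.Δ1 p=0 clk=0 q=1
t2.Δ0 p=0 clk=0 q=1
t2.Δ1 p=0 clk=1 q=1
t2.Δ2 p=0 clk=1 q=0
t2.Δ3 p=1 clk=1 q=0
t3.Δ0 p=1 clk=1 q=0
t3.Δ1 p=1 clk=0 q=0
t4.Δ0 p=1 clk=0 q=0
t4.Δ1 p=1 clk=1 q=0
t4.Δ2 p=1 clk=1 q=1
t4.Δ3 p=0 clk=1 q=1
t5.Δ0 p=0 clk=1 q=1
t5.Δ1 p=0 clk=0 q=1
t6.Δ0 p=0 clk=0 q=1
t6.Δ1 p=0 clk=1 q=1
t6.Δ2 p=0 clk=1 q=0
t6.Δ3 p=1 clk=1 q=0
t7.Δ0 p=1 clk=1 q=0
t7.Δ1 p=1 clk=0 q=0
t8.Δ0 p=1 clk=0 q=0
t8.Δ1 p=1 clk=1 q=0
t8.Δ2 p=1 clk=1 q=1
t8.Δ3 p=0 clk=1 q=1
t9.Δ0 p=0 clk=1 q=1
t9.Δ1 p=0 clk=0 q=1
t10.Δ0 p=0 clk=0 q=1
t10.Δ1 p=0 clk=1 q=1
t10.Δ2 p=0 clk=1 q=0
t10.Δ3 p=1 clk=1 q=0
t11.Δ0 p=1 clk=1 q=0
t11.Δ1 p=1 clk=0 q=0
t12.Δ0 p=1 clk=0 q=0
t12.Δ1 p=1 clk=1 q=0
t12.Δ2 p=1 clk=1 q=1
t12.Δ3 p=0 clk=1 q=1
t13.Δ0 p=0 clk=1 q=1
t13.Δ1 p=0 clk=0 q=1
t14.Δ0 p=0 clk=0 q=1
t14.Δ1 p=0 clk=1 q=1
t14.Δ2 p=0 clk=1 q=0
t14.Δ3 p=1 clk=1 q=0
t15.Δ0 p=1 clk=1 q=0
t15.Δ1 p=1 clk=0 q=0
t16.Δ0 p=1 clk=0 q=0
t16.Δ1 p=1 clk=1 q=0
t16.Δ2 p=1 clk=1 q=1
t16.Δ3 p=0 clk=1 q=1
t17.Δ0 p=0 clk=1 q=1
t17.Δ1 p=0 clk=0 q=1
t18.Δ0 p=0 clk=0 q=1
t18.Δ1 p=0 clk=1 q=1
t18.Δ2 p=0 clk=1 q=0
t18.Δ3 p=1 clk=1 q=0
t19.Δ0 p=1 clk=1 q=0
t19.Δ1 p=1 clk=0 q=0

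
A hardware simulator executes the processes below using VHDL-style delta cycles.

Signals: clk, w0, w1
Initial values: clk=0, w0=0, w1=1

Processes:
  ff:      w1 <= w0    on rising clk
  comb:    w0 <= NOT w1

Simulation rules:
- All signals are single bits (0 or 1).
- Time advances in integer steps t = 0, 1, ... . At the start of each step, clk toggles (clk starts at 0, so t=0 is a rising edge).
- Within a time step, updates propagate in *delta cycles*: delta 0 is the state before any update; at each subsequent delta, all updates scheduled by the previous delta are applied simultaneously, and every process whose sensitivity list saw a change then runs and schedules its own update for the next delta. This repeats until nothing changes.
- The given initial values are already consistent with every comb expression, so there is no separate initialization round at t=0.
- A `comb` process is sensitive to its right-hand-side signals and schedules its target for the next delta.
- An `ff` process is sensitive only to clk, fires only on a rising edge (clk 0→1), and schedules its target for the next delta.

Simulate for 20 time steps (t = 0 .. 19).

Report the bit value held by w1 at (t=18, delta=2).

1

t=0 Δ0: w1=1 clk=0 w0=0
  Δ1: clk:0→1
  Δ2: w1:1→0
  Δ3: w0:0→1
  (3Δ to stable)
t=1 Δ0: w1=0 clk=1 w0=1
  Δ1: clk:1→0
  (1Δ to stable)
t=2 Δ0: w1=0 clk=0 w0=1
  Δ1: clk:0→1
  Δ2: w1:0→1
  Δ3: w0:1→0
  (3Δ to stable)
t=3 Δ0: w1=1 clk=1 w0=0
  Δ1: clk:1→0
  (1Δ to stable)
t=4 Δ0: w1=1 clk=0 w0=0
  Δ1: clk:0→1
  Δ2: w1:1→0
  Δ3: w0:0→1
  (3Δ to stable)
t=5 Δ0: w1=0 clk=1 w0=1
  Δ1: clk:1→0
  (1Δ to stable)
t=6 Δ0: w1=0 clk=0 w0=1
  Δ1: clk:0→1
  Δ2: w1:0→1
  Δ3: w0:1→0
  (3Δ to stable)
t=7 Δ0: w1=1 clk=1 w0=0
  Δ1: clk:1→0
  (1Δ to stable)
t=8 Δ0: w1=1 clk=0 w0=0
  Δ1: clk:0→1
  Δ2: w1:1→0
  Δ3: w0:0→1
  (3Δ to stable)
t=9 Δ0: w1=0 clk=1 w0=1
  Δ1: clk:1→0
  (1Δ to stable)
t=10 Δ0: w1=0 clk=0 w0=1
  Δ1: clk:0→1
  Δ2: w1:0→1
  Δ3: w0:1→0
  (3Δ to stable)
t=11 Δ0: w1=1 clk=1 w0=0
  Δ1: clk:1→0
  (1Δ to stable)
t=12 Δ0: w1=1 clk=0 w0=0
  Δ1: clk:0→1
  Δ2: w1:1→0
  Δ3: w0:0→1
  (3Δ to stable)
t=13 Δ0: w1=0 clk=1 w0=1
  Δ1: clk:1→0
  (1Δ to stable)
t=14 Δ0: w1=0 clk=0 w0=1
  Δ1: clk:0→1
  Δ2: w1:0→1
  Δ3: w0:1→0
  (3Δ to stable)
t=15 Δ0: w1=1 clk=1 w0=0
  Δ1: clk:1→0
  (1Δ to stable)
t=16 Δ0: w1=1 clk=0 w0=0
  Δ1: clk:0→1
  Δ2: w1:1→0
  Δ3: w0:0→1
  (3Δ to stable)
t=17 Δ0: w1=0 clk=1 w0=1
  Δ1: clk:1→0
  (1Δ to stable)
t=18 Δ0: w1=0 clk=0 w0=1
  Δ1: clk:0→1
  Δ2: w1:0→1
  Δ3: w0:1→0
  (3Δ to stable)
t=19 Δ0: w1=1 clk=1 w0=0
  Δ1: clk:1→0
  (1Δ to stable)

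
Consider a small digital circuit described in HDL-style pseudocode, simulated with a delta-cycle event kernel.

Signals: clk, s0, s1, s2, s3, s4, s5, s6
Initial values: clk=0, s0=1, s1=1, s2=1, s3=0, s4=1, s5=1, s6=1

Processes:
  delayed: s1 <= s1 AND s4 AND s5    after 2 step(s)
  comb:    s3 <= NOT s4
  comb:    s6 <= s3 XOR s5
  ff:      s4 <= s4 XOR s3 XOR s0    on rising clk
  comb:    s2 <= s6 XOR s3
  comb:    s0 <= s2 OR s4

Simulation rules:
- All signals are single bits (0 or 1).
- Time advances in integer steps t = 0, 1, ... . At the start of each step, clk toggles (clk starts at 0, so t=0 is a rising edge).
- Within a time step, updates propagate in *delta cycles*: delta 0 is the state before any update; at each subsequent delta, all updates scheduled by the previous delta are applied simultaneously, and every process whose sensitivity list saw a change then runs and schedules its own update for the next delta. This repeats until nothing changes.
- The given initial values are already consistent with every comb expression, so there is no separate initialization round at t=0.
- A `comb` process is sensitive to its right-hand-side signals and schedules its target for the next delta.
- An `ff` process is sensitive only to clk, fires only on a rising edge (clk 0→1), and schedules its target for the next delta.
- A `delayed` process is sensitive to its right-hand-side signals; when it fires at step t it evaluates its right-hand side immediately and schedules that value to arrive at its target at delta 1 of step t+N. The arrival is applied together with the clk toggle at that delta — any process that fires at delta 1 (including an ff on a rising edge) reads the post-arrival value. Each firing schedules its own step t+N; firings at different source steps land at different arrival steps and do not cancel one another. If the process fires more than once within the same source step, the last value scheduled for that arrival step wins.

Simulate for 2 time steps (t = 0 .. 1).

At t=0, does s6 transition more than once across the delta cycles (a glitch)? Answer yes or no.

t=0 Δ0: s6=1 s5=1 clk=0 s1=1 s0=1 s3=0 s2=1 s4=1
  Δ1: clk:0→1
  Δ2: s4:1→0
  Δ3: s3:0→1
  Δ4: s6:1→0, s2:1→0
  Δ5: s0:1→0, s2:0→1
  Δ6: s0:0→1
  (6Δ to stable)
t=1 Δ0: s6=0 s5=1 clk=1 s1=1 s0=1 s3=1 s2=1 s4=0
  Δ1: clk:1→0
  (1Δ to stable)

no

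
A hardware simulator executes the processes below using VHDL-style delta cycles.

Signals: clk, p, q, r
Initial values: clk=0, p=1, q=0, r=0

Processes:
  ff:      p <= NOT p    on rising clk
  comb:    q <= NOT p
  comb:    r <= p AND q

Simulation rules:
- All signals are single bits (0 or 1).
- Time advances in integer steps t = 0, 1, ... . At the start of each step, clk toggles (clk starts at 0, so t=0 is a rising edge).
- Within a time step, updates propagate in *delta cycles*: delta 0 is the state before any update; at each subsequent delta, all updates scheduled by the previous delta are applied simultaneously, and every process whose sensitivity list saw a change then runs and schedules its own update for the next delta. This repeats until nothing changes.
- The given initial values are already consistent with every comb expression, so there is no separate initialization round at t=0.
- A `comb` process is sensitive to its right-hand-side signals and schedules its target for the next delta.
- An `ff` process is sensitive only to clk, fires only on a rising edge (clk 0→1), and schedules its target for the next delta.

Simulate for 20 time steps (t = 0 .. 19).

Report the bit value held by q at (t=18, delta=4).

t=0 Δ0: r=0 q=0 clk=0 p=1
  Δ1: clk:0→1
  Δ2: p:1→0
  Δ3: q:0→1
  (3Δ to stable)
t=1 Δ0: r=0 q=1 clk=1 p=0
  Δ1: clk:1→0
  (1Δ to stable)
t=2 Δ0: r=0 q=1 clk=0 p=0
  Δ1: clk:0→1
  Δ2: p:0→1
  Δ3: r:0→1, q:1→0
  Δ4: r:1→0
  (4Δ to stable)
t=3 Δ0: r=0 q=0 clk=1 p=1
  Δ1: clk:1→0
  (1Δ to stable)
t=4 Δ0: r=0 q=0 clk=0 p=1
  Δ1: clk:0→1
  Δ2: p:1→0
  Δ3: q:0→1
  (3Δ to stable)
t=5 Δ0: r=0 q=1 clk=1 p=0
  Δ1: clk:1→0
  (1Δ to stable)
t=6 Δ0: r=0 q=1 clk=0 p=0
  Δ1: clk:0→1
  Δ2: p:0→1
  Δ3: r:0→1, q:1→0
  Δ4: r:1→0
  (4Δ to stable)
t=7 Δ0: r=0 q=0 clk=1 p=1
  Δ1: clk:1→0
  (1Δ to stable)
t=8 Δ0: r=0 q=0 clk=0 p=1
  Δ1: clk:0→1
  Δ2: p:1→0
  Δ3: q:0→1
  (3Δ to stable)
t=9 Δ0: r=0 q=1 clk=1 p=0
  Δ1: clk:1→0
  (1Δ to stable)
t=10 Δ0: r=0 q=1 clk=0 p=0
  Δ1: clk:0→1
  Δ2: p:0→1
  Δ3: r:0→1, q:1→0
  Δ4: r:1→0
  (4Δ to stable)
t=11 Δ0: r=0 q=0 clk=1 p=1
  Δ1: clk:1→0
  (1Δ to stable)
t=12 Δ0: r=0 q=0 clk=0 p=1
  Δ1: clk:0→1
  Δ2: p:1→0
  Δ3: q:0→1
  (3Δ to stable)
t=13 Δ0: r=0 q=1 clk=1 p=0
  Δ1: clk:1→0
  (1Δ to stable)
t=14 Δ0: r=0 q=1 clk=0 p=0
  Δ1: clk:0→1
  Δ2: p:0→1
  Δ3: r:0→1, q:1→0
  Δ4: r:1→0
  (4Δ to stable)
t=15 Δ0: r=0 q=0 clk=1 p=1
  Δ1: clk:1→0
  (1Δ to stable)
t=16 Δ0: r=0 q=0 clk=0 p=1
  Δ1: clk:0→1
  Δ2: p:1→0
  Δ3: q:0→1
  (3Δ to stable)
t=17 Δ0: r=0 q=1 clk=1 p=0
  Δ1: clk:1→0
  (1Δ to stable)
t=18 Δ0: r=0 q=1 clk=0 p=0
  Δ1: clk:0→1
  Δ2: p:0→1
  Δ3: r:0→1, q:1→0
  Δ4: r:1→0
  (4Δ to stable)
t=19 Δ0: r=0 q=0 clk=1 p=1
  Δ1: clk:1→0
  (1Δ to stable)

0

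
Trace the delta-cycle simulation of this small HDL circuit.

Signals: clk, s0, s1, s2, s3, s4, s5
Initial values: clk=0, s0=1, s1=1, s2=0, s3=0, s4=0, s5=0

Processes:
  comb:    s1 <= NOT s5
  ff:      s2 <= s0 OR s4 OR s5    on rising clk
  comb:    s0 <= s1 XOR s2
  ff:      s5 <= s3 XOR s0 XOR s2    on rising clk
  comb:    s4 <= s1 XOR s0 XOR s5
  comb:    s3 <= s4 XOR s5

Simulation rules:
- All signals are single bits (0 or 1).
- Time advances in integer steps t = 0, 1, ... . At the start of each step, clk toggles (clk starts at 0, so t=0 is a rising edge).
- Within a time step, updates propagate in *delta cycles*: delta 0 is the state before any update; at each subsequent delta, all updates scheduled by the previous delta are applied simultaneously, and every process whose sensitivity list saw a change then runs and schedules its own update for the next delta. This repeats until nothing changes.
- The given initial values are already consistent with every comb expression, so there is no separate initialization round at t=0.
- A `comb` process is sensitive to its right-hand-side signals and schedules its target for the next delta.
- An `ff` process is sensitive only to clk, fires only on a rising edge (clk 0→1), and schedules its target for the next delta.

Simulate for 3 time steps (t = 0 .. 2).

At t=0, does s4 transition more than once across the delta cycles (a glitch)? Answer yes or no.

yes

t0.Δ0 clk=0 s4=0 s3=0 s0=1 s5=0 s2=0 s1=1
t0.Δ1 clk=1 s4=0 s3=0 s0=1 s5=0 s2=0 s1=1
t0.Δ2 clk=1 s4=0 s3=0 s0=1 s5=1 s2=1 s1=1
t0.Δ3 clk=1 s4=1 s3=1 s0=0 s5=1 s2=1 s1=0
t0.Δ4 clk=1 s4=1 s3=0 s0=1 s5=1 s2=1 s1=0
t0.Δ5 clk=1 s4=0 s3=0 s0=1 s5=1 s2=1 s1=0
t0.Δ6 clk=1 s4=0 s3=1 s0=1 s5=1 s2=1 s1=0
t1.Δ0 clk=1 s4=0 s3=1 s0=1 s5=1 s2=1 s1=0
t1.Δ1 clk=0 s4=0 s3=1 s0=1 s5=1 s2=1 s1=0
t2.Δ0 clk=0 s4=0 s3=1 s0=1 s5=1 s2=1 s1=0
t2.Δ1 clk=1 s4=0 s3=1 s0=1 s5=1 s2=1 s1=0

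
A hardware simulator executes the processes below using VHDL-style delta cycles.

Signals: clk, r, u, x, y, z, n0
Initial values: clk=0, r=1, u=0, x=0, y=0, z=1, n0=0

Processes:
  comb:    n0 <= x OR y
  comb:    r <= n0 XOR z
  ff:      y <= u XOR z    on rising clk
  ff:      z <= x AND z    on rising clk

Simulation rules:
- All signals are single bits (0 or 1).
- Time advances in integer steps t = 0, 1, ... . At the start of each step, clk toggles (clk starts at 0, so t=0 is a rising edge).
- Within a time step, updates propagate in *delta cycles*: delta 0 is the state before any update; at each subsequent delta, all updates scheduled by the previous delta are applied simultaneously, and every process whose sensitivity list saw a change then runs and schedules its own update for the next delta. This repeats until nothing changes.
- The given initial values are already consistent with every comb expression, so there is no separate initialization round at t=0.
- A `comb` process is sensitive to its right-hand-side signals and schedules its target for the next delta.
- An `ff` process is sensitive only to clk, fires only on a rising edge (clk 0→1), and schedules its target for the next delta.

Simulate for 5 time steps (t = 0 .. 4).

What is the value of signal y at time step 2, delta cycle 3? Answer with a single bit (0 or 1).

0

[bits: n0,u,y,z,x,r,clk]
t=0: Δ0=0001010 Δ1=0001011 Δ2=0010011 Δ3=1010001 Δ4=1010011 | 4Δ
t=1: Δ0=1010011 Δ1=1010010 | 1Δ
t=2: Δ0=1010010 Δ1=1010011 Δ2=1000011 Δ3=0000011 Δ4=0000001 | 4Δ
t=3: Δ0=0000001 Δ1=0000000 | 1Δ
t=4: Δ0=0000000 Δ1=0000001 | 1Δ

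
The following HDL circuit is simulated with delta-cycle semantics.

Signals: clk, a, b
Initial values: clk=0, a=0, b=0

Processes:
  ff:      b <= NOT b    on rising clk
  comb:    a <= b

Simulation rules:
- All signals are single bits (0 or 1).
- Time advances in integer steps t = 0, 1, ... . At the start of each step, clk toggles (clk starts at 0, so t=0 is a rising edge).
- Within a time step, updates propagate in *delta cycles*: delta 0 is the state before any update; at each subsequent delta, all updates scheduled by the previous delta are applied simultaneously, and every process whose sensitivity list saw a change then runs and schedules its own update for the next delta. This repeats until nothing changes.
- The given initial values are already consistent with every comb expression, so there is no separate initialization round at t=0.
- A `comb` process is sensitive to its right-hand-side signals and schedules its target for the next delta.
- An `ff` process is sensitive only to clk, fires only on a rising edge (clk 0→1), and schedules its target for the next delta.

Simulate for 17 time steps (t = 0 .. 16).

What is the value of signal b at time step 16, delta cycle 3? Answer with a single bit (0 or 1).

1

t=0 Δ0: a=0 b=0 clk=0
  Δ1: clk:0→1
  Δ2: b:0→1
  Δ3: a:0→1
  (3Δ to stable)
t=1 Δ0: a=1 b=1 clk=1
  Δ1: clk:1→0
  (1Δ to stable)
t=2 Δ0: a=1 b=1 clk=0
  Δ1: clk:0→1
  Δ2: b:1→0
  Δ3: a:1→0
  (3Δ to stable)
t=3 Δ0: a=0 b=0 clk=1
  Δ1: clk:1→0
  (1Δ to stable)
t=4 Δ0: a=0 b=0 clk=0
  Δ1: clk:0→1
  Δ2: b:0→1
  Δ3: a:0→1
  (3Δ to stable)
t=5 Δ0: a=1 b=1 clk=1
  Δ1: clk:1→0
  (1Δ to stable)
t=6 Δ0: a=1 b=1 clk=0
  Δ1: clk:0→1
  Δ2: b:1→0
  Δ3: a:1→0
  (3Δ to stable)
t=7 Δ0: a=0 b=0 clk=1
  Δ1: clk:1→0
  (1Δ to stable)
t=8 Δ0: a=0 b=0 clk=0
  Δ1: clk:0→1
  Δ2: b:0→1
  Δ3: a:0→1
  (3Δ to stable)
t=9 Δ0: a=1 b=1 clk=1
  Δ1: clk:1→0
  (1Δ to stable)
t=10 Δ0: a=1 b=1 clk=0
  Δ1: clk:0→1
  Δ2: b:1→0
  Δ3: a:1→0
  (3Δ to stable)
t=11 Δ0: a=0 b=0 clk=1
  Δ1: clk:1→0
  (1Δ to stable)
t=12 Δ0: a=0 b=0 clk=0
  Δ1: clk:0→1
  Δ2: b:0→1
  Δ3: a:0→1
  (3Δ to stable)
t=13 Δ0: a=1 b=1 clk=1
  Δ1: clk:1→0
  (1Δ to stable)
t=14 Δ0: a=1 b=1 clk=0
  Δ1: clk:0→1
  Δ2: b:1→0
  Δ3: a:1→0
  (3Δ to stable)
t=15 Δ0: a=0 b=0 clk=1
  Δ1: clk:1→0
  (1Δ to stable)
t=16 Δ0: a=0 b=0 clk=0
  Δ1: clk:0→1
  Δ2: b:0→1
  Δ3: a:0→1
  (3Δ to stable)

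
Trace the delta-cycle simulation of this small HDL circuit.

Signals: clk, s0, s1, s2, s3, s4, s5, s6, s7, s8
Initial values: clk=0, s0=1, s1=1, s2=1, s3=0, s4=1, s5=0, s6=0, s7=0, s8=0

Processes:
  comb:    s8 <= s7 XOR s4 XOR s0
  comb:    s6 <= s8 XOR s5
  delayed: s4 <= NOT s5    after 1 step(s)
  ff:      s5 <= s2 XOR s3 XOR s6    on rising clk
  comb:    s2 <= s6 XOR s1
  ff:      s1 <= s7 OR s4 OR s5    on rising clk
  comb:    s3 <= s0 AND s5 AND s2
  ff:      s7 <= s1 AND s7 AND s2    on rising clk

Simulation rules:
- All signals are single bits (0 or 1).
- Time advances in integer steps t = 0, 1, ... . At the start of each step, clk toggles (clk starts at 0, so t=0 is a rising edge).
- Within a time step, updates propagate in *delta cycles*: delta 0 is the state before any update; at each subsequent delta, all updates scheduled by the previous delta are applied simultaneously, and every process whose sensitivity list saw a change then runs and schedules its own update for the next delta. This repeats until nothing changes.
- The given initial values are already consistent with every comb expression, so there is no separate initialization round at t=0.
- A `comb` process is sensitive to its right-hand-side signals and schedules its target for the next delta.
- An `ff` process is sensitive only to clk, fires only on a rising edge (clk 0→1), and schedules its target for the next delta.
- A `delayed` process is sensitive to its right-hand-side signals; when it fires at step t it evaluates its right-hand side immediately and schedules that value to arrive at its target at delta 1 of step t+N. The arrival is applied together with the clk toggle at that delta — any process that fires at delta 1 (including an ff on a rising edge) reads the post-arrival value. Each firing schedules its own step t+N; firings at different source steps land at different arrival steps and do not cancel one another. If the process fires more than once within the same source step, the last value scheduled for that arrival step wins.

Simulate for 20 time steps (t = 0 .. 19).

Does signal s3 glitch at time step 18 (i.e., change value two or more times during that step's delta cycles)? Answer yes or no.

[bits: s8,s4,s6,s2,s3,s7,s5,s1,s0,clk]
t=0: Δ0=0101000110 Δ1=0101000111 Δ2=0101001111 Δ3=0111101111 Δ4=0110101111 Δ5=0110001111 | 5Δ
t=1: Δ0=0110001111 Δ1=0010001110 Δ2=1010001110 Δ3=1000001110 Δ4=1001001110 Δ5=1001101110 | 5Δ
t=2: Δ0=1001101110 Δ1=1001101111 Δ2=1001100111 Δ3=1011000111 Δ4=1010000111 | 4Δ
t=3: Δ0=1010000111 Δ1=1110000110 Δ2=0110000110 Δ3=0100000110 Δ4=0101000110 | 4Δ
t=4: Δ0=0101000110 Δ1=0101000111 Δ2=0101001111 Δ3=0111101111 Δ4=0110101111 Δ5=0110001111 | 5Δ
t=5: Δ0=0110001111 Δ1=0010001110 Δ2=1010001110 Δ3=1000001110 Δ4=1001001110 Δ5=1001101110 | 5Δ
t=6: Δ0=1001101110 Δ1=1001101111 Δ2=1001100111 Δ3=1011000111 Δ4=1010000111 | 4Δ
t=7: Δ0=1010000111 Δ1=1110000110 Δ2=0110000110 Δ3=0100000110 Δ4=0101000110 | 4Δ
t=8: Δ0=0101000110 Δ1=0101000111 Δ2=0101001111 Δ3=0111101111 Δ4=0110101111 Δ5=0110001111 | 5Δ
t=9: Δ0=0110001111 Δ1=0010001110 Δ2=1010001110 Δ3=1000001110 Δ4=1001001110 Δ5=1001101110 | 5Δ
t=10: Δ0=1001101110 Δ1=1001101111 Δ2=1001100111 Δ3=1011000111 Δ4=1010000111 | 4Δ
t=11: Δ0=1010000111 Δ1=1110000110 Δ2=0110000110 Δ3=0100000110 Δ4=0101000110 | 4Δ
t=12: Δ0=0101000110 Δ1=0101000111 Δ2=0101001111 Δ3=0111101111 Δ4=0110101111 Δ5=0110001111 | 5Δ
t=13: Δ0=0110001111 Δ1=0010001110 Δ2=1010001110 Δ3=1000001110 Δ4=1001001110 Δ5=1001101110 | 5Δ
t=14: Δ0=1001101110 Δ1=1001101111 Δ2=1001100111 Δ3=1011000111 Δ4=1010000111 | 4Δ
t=15: Δ0=1010000111 Δ1=1110000110 Δ2=0110000110 Δ3=0100000110 Δ4=0101000110 | 4Δ
t=16: Δ0=0101000110 Δ1=0101000111 Δ2=0101001111 Δ3=0111101111 Δ4=0110101111 Δ5=0110001111 | 5Δ
t=17: Δ0=0110001111 Δ1=0010001110 Δ2=1010001110 Δ3=1000001110 Δ4=1001001110 Δ5=1001101110 | 5Δ
t=18: Δ0=1001101110 Δ1=1001101111 Δ2=1001100111 Δ3=1011000111 Δ4=1010000111 | 4Δ
t=19: Δ0=1010000111 Δ1=1110000110 Δ2=0110000110 Δ3=0100000110 Δ4=0101000110 | 4Δ

no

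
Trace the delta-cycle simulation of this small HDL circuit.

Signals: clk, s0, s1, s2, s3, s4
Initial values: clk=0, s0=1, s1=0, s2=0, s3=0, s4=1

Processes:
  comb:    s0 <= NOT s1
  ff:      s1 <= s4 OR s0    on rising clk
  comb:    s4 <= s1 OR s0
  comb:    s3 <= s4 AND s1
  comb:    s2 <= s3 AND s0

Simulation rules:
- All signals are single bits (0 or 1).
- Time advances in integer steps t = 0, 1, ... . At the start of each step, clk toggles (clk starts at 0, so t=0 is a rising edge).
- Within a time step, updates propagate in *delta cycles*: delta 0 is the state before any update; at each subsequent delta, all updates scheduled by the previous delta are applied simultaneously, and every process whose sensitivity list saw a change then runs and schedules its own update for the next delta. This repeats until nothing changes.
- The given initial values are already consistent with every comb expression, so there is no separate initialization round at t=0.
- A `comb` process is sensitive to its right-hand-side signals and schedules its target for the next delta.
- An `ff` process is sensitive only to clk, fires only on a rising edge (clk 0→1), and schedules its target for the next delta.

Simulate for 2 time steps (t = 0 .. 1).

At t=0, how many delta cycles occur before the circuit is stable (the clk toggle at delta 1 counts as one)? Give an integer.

[bits: s2,s4,s1,s0,s3,clk]
t=0: Δ0=010100 Δ1=010101 Δ2=011101 Δ3=011011 | 3Δ
t=1: Δ0=011011 Δ1=011010 | 1Δ

3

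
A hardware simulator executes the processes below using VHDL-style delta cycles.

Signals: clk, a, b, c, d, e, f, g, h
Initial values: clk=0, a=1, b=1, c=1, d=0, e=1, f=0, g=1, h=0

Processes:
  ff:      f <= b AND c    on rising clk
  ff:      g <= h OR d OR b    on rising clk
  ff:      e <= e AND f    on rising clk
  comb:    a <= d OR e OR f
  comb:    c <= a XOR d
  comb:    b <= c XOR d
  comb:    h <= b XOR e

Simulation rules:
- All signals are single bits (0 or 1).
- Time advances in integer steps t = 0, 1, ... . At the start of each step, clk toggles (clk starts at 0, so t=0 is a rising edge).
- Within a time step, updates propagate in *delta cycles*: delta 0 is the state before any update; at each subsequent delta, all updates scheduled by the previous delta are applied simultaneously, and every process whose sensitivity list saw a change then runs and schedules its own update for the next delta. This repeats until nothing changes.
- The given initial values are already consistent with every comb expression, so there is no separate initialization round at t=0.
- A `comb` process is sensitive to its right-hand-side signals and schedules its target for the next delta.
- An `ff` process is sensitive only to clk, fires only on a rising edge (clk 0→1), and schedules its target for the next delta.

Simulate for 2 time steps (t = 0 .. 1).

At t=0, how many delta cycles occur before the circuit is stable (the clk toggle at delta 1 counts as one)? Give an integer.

t0.Δ0 d=0 h=0 clk=0 g=1 f=0 a=1 e=1 c=1 b=1
t0.Δ1 d=0 h=0 clk=1 g=1 f=0 a=1 e=1 c=1 b=1
t0.Δ2 d=0 h=0 clk=1 g=1 f=1 a=1 e=0 c=1 b=1
t0.Δ3 d=0 h=1 clk=1 g=1 f=1 a=1 e=0 c=1 b=1
t1.Δ0 d=0 h=1 clk=1 g=1 f=1 a=1 e=0 c=1 b=1
t1.Δ1 d=0 h=1 clk=0 g=1 f=1 a=1 e=0 c=1 b=1

3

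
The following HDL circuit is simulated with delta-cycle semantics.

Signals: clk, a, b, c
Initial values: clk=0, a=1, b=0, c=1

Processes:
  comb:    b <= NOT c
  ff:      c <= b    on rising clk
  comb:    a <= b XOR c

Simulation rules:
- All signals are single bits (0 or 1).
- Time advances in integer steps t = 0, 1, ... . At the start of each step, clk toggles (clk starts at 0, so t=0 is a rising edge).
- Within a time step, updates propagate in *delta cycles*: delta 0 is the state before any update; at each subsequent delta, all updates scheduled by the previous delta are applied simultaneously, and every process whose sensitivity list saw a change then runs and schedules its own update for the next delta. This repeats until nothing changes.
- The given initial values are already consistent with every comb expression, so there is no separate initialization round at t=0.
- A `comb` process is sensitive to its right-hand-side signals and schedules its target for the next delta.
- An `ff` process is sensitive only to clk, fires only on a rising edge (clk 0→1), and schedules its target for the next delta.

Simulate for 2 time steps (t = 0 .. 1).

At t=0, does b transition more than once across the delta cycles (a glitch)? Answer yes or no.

t=0 Δ0: clk=0 a=1 c=1 b=0
  Δ1: clk:0→1
  Δ2: c:1→0
  Δ3: a:1→0, b:0→1
  Δ4: a:0→1
  (4Δ to stable)
t=1 Δ0: clk=1 a=1 c=0 b=1
  Δ1: clk:1→0
  (1Δ to stable)

no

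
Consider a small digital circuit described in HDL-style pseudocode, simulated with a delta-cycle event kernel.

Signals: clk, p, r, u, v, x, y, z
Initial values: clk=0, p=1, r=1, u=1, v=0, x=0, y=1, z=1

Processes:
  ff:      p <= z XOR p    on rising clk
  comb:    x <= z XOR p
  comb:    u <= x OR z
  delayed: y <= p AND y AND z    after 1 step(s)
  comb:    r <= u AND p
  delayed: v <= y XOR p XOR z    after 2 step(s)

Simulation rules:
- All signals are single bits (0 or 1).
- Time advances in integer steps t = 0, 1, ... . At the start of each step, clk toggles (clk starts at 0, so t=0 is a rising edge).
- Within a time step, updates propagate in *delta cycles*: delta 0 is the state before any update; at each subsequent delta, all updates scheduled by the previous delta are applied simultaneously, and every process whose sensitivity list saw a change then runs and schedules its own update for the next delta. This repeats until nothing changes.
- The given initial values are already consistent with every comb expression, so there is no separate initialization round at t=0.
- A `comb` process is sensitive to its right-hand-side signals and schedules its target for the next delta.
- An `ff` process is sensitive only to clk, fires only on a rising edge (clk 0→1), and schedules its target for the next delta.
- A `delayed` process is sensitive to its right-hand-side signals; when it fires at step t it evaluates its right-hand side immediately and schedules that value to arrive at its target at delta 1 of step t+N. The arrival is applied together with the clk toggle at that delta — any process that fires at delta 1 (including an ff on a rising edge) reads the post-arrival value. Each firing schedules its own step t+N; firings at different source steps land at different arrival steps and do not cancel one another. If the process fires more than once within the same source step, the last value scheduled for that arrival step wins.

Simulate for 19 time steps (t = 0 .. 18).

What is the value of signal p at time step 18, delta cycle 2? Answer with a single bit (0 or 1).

t=0 Δ0: x=0 u=1 v=0 y=1 p=1 clk=0 z=1 r=1
  Δ1: clk:0→1
  Δ2: p:1→0
  Δ3: x:0→1, r:1→0
  (3Δ to stable)
t=1 Δ0: x=1 u=1 v=0 y=1 p=0 clk=1 z=1 r=0
  Δ1: y:1→0, clk:1→0
  (1Δ to stable)
t=2 Δ0: x=1 u=1 v=0 y=0 p=0 clk=0 z=1 r=0
  Δ1: clk:0→1
  Δ2: p:0→1
  Δ3: x:1→0, r:0→1
  (3Δ to stable)
t=3 Δ0: x=0 u=1 v=0 y=0 p=1 clk=1 z=1 r=1
  Δ1: v:0→1, clk:1→0
  (1Δ to stable)
t=4 Δ0: x=0 u=1 v=1 y=0 p=1 clk=0 z=1 r=1
  Δ1: v:1→0, clk:0→1
  Δ2: p:1→0
  Δ3: x:0→1, r:1→0
  (3Δ to stable)
t=5 Δ0: x=1 u=1 v=0 y=0 p=0 clk=1 z=1 r=0
  Δ1: clk:1→0
  (1Δ to stable)
t=6 Δ0: x=1 u=1 v=0 y=0 p=0 clk=0 z=1 r=0
  Δ1: v:0→1, clk:0→1
  Δ2: p:0→1
  Δ3: x:1→0, r:0→1
  (3Δ to stable)
t=7 Δ0: x=0 u=1 v=1 y=0 p=1 clk=1 z=1 r=1
  Δ1: clk:1→0
  (1Δ to stable)
t=8 Δ0: x=0 u=1 v=1 y=0 p=1 clk=0 z=1 r=1
  Δ1: v:1→0, clk:0→1
  Δ2: p:1→0
  Δ3: x:0→1, r:1→0
  (3Δ to stable)
t=9 Δ0: x=1 u=1 v=0 y=0 p=0 clk=1 z=1 r=0
  Δ1: clk:1→0
  (1Δ to stable)
t=10 Δ0: x=1 u=1 v=0 y=0 p=0 clk=0 z=1 r=0
  Δ1: v:0→1, clk:0→1
  Δ2: p:0→1
  Δ3: x:1→0, r:0→1
  (3Δ to stable)
t=11 Δ0: x=0 u=1 v=1 y=0 p=1 clk=1 z=1 r=1
  Δ1: clk:1→0
  (1Δ to stable)
t=12 Δ0: x=0 u=1 v=1 y=0 p=1 clk=0 z=1 r=1
  Δ1: v:1→0, clk:0→1
  Δ2: p:1→0
  Δ3: x:0→1, r:1→0
  (3Δ to stable)
t=13 Δ0: x=1 u=1 v=0 y=0 p=0 clk=1 z=1 r=0
  Δ1: clk:1→0
  (1Δ to stable)
t=14 Δ0: x=1 u=1 v=0 y=0 p=0 clk=0 z=1 r=0
  Δ1: v:0→1, clk:0→1
  Δ2: p:0→1
  Δ3: x:1→0, r:0→1
  (3Δ to stable)
t=15 Δ0: x=0 u=1 v=1 y=0 p=1 clk=1 z=1 r=1
  Δ1: clk:1→0
  (1Δ to stable)
t=16 Δ0: x=0 u=1 v=1 y=0 p=1 clk=0 z=1 r=1
  Δ1: v:1→0, clk:0→1
  Δ2: p:1→0
  Δ3: x:0→1, r:1→0
  (3Δ to stable)
t=17 Δ0: x=1 u=1 v=0 y=0 p=0 clk=1 z=1 r=0
  Δ1: clk:1→0
  (1Δ to stable)
t=18 Δ0: x=1 u=1 v=0 y=0 p=0 clk=0 z=1 r=0
  Δ1: v:0→1, clk:0→1
  Δ2: p:0→1
  Δ3: x:1→0, r:0→1
  (3Δ to stable)

1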